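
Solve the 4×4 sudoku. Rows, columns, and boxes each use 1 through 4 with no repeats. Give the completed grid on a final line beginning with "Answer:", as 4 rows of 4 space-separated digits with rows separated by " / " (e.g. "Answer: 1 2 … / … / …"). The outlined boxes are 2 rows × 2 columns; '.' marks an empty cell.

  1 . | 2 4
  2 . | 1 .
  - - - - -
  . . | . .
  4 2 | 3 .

Step 1. [r1c2∈{3}] r1c2 is down to just 3, so r1c2=3.
Step 2. [r4c4∈{1}] only 1 remains possible at r4c4, so r4c4=1.
Step 3. [r2c2∈{4}] r2c2 is down to just 4. So r2c2=4.
Step 4. [r3c2∈{1}] r3c2 is down to just 1, so r3c2=1.
Step 5. [r3c1∈{3}] r3c1 is down to just 3. So r3c1=3.
Step 6. [r3c3∈{4}] r3c3's peers cover all but 4 ⇒ r3c3=4.
Step 7. [r2c4∈{3}] r2c4's peers cover all but 3 ⇒ r2c4=3.
Step 8. [r3c4∈{2}] nothing but 2 survives at r3c4. So r3c4=2.

Answer: 1 3 2 4 / 2 4 1 3 / 3 1 4 2 / 4 2 3 1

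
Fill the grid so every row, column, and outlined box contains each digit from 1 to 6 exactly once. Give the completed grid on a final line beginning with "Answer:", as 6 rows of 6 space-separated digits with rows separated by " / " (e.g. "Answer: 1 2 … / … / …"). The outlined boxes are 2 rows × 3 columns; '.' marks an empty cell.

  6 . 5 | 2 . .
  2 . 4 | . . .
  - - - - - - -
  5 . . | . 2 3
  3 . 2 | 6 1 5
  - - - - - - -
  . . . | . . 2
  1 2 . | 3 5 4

Step 1. [r5c2∈{3,4,5,6}] row 5 places 5 nowhere but r5c2. So r5c2=5.
Step 2. [r3c2∈{1,4,6}] r3c2 is the only open cell in col 2 admitting 6. So r3c2=6.
Step 3. [r1c6∈{1}] r1c6 is down to just 1. So r1c6=1.
Step 4. [r1c2∈{3}] r1c2 is down to just 3 ⇒ r1c2=3.
Step 5. [r5c5∈{6}] nothing but 6 survives at r5c5, so r5c5=6.
Step 6. [r6c3∈{6}] nothing but 6 survives at r6c3, so r6c3=6.
Step 7. [r3c4∈{4}] r3c4 is down to just 4 ⇒ r3c4=4.
Step 8. [r5c3∈{3}] nothing but 3 survives at r5c3 ⇒ r5c3=3.
Step 9. [r5c1∈{4}] r5c1's peers cover all but 4, so r5c1=4.
Step 10. [r2c2∈{1}] nothing but 1 survives at r2c2 ⇒ r2c2=1.
Step 11. [r2c6∈{6}] only 6 remains possible at r2c6, so r2c6=6.
Step 12. [r4c2∈{4}] only 4 remains possible at r4c2. So r4c2=4.
Step 13. [r2c5∈{3}] only 3 remains possible at r2c5. So r2c5=3.
Step 14. [r2c4∈{5}] only 5 remains possible at r2c4, so r2c4=5.
Step 15. [r1c5∈{4}] r1c5 has the single candidate 4, so r1c5=4.
Step 16. [r3c3∈{1}] r3c3's peers cover all but 1 ⇒ r3c3=1.
Step 17. [r5c4∈{1}] r5c4 is down to just 1. So r5c4=1.

Answer: 6 3 5 2 4 1 / 2 1 4 5 3 6 / 5 6 1 4 2 3 / 3 4 2 6 1 5 / 4 5 3 1 6 2 / 1 2 6 3 5 4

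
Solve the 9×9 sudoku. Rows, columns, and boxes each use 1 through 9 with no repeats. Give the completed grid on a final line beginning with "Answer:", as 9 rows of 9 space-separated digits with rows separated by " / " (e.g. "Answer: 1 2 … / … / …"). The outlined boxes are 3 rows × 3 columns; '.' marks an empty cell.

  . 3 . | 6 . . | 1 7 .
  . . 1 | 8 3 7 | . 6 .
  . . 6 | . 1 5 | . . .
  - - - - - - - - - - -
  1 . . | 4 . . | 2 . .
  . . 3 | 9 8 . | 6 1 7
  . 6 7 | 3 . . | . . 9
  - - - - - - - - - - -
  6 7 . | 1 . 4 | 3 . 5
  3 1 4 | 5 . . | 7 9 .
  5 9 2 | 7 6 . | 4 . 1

Step 1. [r3c4∈{2}] nothing but 2 survives at r3c4. So r3c4=2.
Step 2. [r9c8∈{8}] r9c8 is down to just 8 ⇒ r9c8=8.
Step 3. [r5c2∈{2,4,5}] in row 5, 5 fits only at r5c2. So r5c2=5.
Step 4. [r5c1∈{2,4}] 4 has one home in row 5: r5c1, so r5c1=4.
Step 5. [r6c1∈{2,8}] across box 4, 2 lands solely at r6c1 ⇒ r6c1=2.
Step 6. [r2c1∈{9}] nothing but 9 survives at r2c1 ⇒ r2c1=9.
Step 7. [r1c9∈{2,4,8}] in row 1, 2 fits only at r1c9, so r1c9=2.
Step 8. [r4c2∈{8}] r4c2's peers cover all but 8. So r4c2=8.
Step 9. [r3c9∈{3,4,8}] 8 has one home in col 9: r3c9. So r3c9=8.
Step 10. [r6c5∈{5}] r6c5 has the single candidate 5 ⇒ r6c5=5.
Step 11. [r7c5∈{2,9}] in row 7, 9 fits only at r7c5, so r7c5=9.
Step 12. [r3c8∈{3,4}] in row 3, 3 fits only at r3c8 ⇒ r3c8=3.
Step 13. [r8c6∈{2,8}] in row 8, 8 fits only at r8c6. So r8c6=8.
Step 14. [r2c9∈{4}] r2c9 has the single candidate 4. So r2c9=4.
Step 15. [r1c1∈{8}] r1c1 has the single candidate 8 ⇒ r1c1=8.
Step 16. [r1c6∈{9}] r1c6 is down to just 9, so r1c6=9.
Step 17. [r6c8∈{4}] nothing but 4 survives at r6c8. So r6c8=4.
Step 18. [r4c9∈{3}] nothing but 3 survives at r4c9 ⇒ r4c9=3.
Step 19. [r4c3∈{9}] r4c3 is down to just 9. So r4c3=9.
Step 20. [r2c7∈{5}] only 5 remains possible at r2c7, so r2c7=5.
Step 21. [r9c6∈{3}] nothing but 3 survives at r9c6. So r9c6=3.
Step 22. [r3c1∈{7}] r3c1 is down to just 7, so r3c1=7.
Step 23. [r4c6∈{6}] nothing but 6 survives at r4c6 ⇒ r4c6=6.
Step 24. [r7c3∈{8}] r7c3 is down to just 8 ⇒ r7c3=8.
Step 25. [r4c5∈{7}] nothing but 7 survives at r4c5, so r4c5=7.
Step 26. [r7c8∈{2}] r7c8 is down to just 2. So r7c8=2.
Step 27. [r3c7∈{9}] nothing but 9 survives at r3c7, so r3c7=9.
Step 28. [r1c3∈{5}] nothing but 5 survives at r1c3 ⇒ r1c3=5.
Step 29. [r6c7∈{8}] nothing but 8 survives at r6c7 ⇒ r6c7=8.
Step 30. [r5c6∈{2}] r5c6 is down to just 2. So r5c6=2.
Step 31. [r2c2∈{2}] only 2 remains possible at r2c2, so r2c2=2.
Step 32. [r8c5∈{2}] r8c5 has the single candidate 2. So r8c5=2.
Step 33. [r8c9∈{6}] r8c9's peers cover all but 6. So r8c9=6.
Step 34. [r6c6∈{1}] r6c6 is down to just 1. So r6c6=1.
Step 35. [r3c2∈{4}] r3c2 has the single candidate 4, so r3c2=4.
Step 36. [r4c8∈{5}] r4c8 has the single candidate 5. So r4c8=5.
Step 37. [r1c5∈{4}] nothing but 4 survives at r1c5, so r1c5=4.

Answer: 8 3 5 6 4 9 1 7 2 / 9 2 1 8 3 7 5 6 4 / 7 4 6 2 1 5 9 3 8 / 1 8 9 4 7 6 2 5 3 / 4 5 3 9 8 2 6 1 7 / 2 6 7 3 5 1 8 4 9 / 6 7 8 1 9 4 3 2 5 / 3 1 4 5 2 8 7 9 6 / 5 9 2 7 6 3 4 8 1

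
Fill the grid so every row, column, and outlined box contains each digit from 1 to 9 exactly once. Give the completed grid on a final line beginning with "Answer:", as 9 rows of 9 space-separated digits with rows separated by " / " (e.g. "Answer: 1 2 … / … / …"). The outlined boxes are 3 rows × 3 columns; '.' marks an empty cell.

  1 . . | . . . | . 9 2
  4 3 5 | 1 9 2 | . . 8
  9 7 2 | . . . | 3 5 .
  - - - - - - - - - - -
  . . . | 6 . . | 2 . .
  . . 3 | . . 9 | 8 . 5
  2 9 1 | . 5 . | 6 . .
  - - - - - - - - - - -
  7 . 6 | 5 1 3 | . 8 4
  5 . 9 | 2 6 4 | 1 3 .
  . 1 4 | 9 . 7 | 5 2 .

Step 1. [r6c6∈{8}] r6c6's peers cover all but 8 ⇒ r6c6=8.
Step 2. [r4c3∈{7,8}] 7 has one home in col 3: r4c3. So r4c3=7.
Step 3. [r5c8∈{1,4,7}] 1 has one home in row 5: r5c8. So r5c8=1.
Step 4. [r8c2∈{8}] r8c2's peers cover all but 8, so r8c2=8.
Step 5. [r4c8∈{4}] r4c8 is down to just 4 ⇒ r4c8=4.
Step 6. [r6c4∈{3,4,7}] r6c4 is the only open cell in row 6 admitting 4, so r6c4=4.
Step 7. [r1c4∈{3,7,8}] 3 has one home in col 4: r1c4, so r1c4=3.
Step 8. [r1c5∈{4,7,8}] 7 has one home in box 2: r1c5. So r1c5=7.
Step 9. [r1c2∈{6}] only 6 remains possible at r1c2. So r1c2=6.
Step 10. [r6c9∈{3,7}] in row 6, 3 fits only at r6c9, so r6c9=3.
Step 11. [r2c8∈{6,7}] in row 2, 6 fits only at r2c8, so r2c8=6.
Step 12. [r9c5∈{8}] only 8 remains possible at r9c5, so r9c5=8.
Step 13. [r5c2∈{4}] only 4 remains possible at r5c2, so r5c2=4.
Step 14. [r3c4∈{8}] only 8 remains possible at r3c4. So r3c4=8.
Step 15. [r2c7∈{7}] r2c7 has the single candidate 7, so r2c7=7.
Step 16. [r4c5∈{3}] only 3 remains possible at r4c5, so r4c5=3.
Step 17. [r4c2∈{5}] r4c2 has the single candidate 5, so r4c2=5.
Step 18. [r9c9∈{6}] nothing but 6 survives at r9c9 ⇒ r9c9=6.
Step 19. [r9c1∈{3}] nothing but 3 survives at r9c1 ⇒ r9c1=3.
Step 20. [r3c5∈{4}] r3c5 is down to just 4, so r3c5=4.
Step 21. [r1c7∈{4}] r1c7's peers cover all but 4, so r1c7=4.
Step 22. [r3c6∈{6}] r3c6 has the single candidate 6, so r3c6=6.
Step 23. [r7c2∈{2}] only 2 remains possible at r7c2, so r7c2=2.
Step 24. [r1c3∈{8}] only 8 remains possible at r1c3, so r1c3=8.
Step 25. [r6c8∈{7}] r6c8 is down to just 7, so r6c8=7.
Step 26. [r4c9∈{9}] r4c9 is down to just 9 ⇒ r4c9=9.
Step 27. [r1c6∈{5}] r1c6 is down to just 5. So r1c6=5.
Step 28. [r4c1∈{8}] nothing but 8 survives at r4c1, so r4c1=8.
Step 29. [r7c7∈{9}] r7c7's peers cover all but 9 ⇒ r7c7=9.
Step 30. [r5c1∈{6}] only 6 remains possible at r5c1, so r5c1=6.
Step 31. [r4c6∈{1}] r4c6 is down to just 1. So r4c6=1.
Step 32. [r5c4∈{7}] nothing but 7 survives at r5c4. So r5c4=7.
Step 33. [r3c9∈{1}] nothing but 1 survives at r3c9. So r3c9=1.
Step 34. [r5c5∈{2}] r5c5's peers cover all but 2. So r5c5=2.
Step 35. [r8c9∈{7}] only 7 remains possible at r8c9 ⇒ r8c9=7.

Answer: 1 6 8 3 7 5 4 9 2 / 4 3 5 1 9 2 7 6 8 / 9 7 2 8 4 6 3 5 1 / 8 5 7 6 3 1 2 4 9 / 6 4 3 7 2 9 8 1 5 / 2 9 1 4 5 8 6 7 3 / 7 2 6 5 1 3 9 8 4 / 5 8 9 2 6 4 1 3 7 / 3 1 4 9 8 7 5 2 6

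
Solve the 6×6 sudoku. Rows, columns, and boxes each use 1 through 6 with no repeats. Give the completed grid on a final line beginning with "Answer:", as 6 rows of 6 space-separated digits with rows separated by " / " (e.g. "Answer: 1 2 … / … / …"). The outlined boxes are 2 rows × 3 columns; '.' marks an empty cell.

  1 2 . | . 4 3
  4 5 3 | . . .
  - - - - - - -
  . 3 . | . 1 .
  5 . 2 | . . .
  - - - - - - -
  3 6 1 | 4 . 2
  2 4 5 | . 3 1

Step 1. [r2c6∈{6}] only 6 remains possible at r2c6 ⇒ r2c6=6.
Step 2. [r3c4∈{2,5,6}] across row 3, 2 lands solely at r3c4 ⇒ r3c4=2.
Step 3. [r3c3∈{4,6}] 4 has one home in col 3: r3c3, so r3c3=4.
Step 4. [r4c5∈{6}] r4c5 has the single candidate 6 ⇒ r4c5=6.
Step 5. [r3c1∈{6}] r3c1 has the single candidate 6 ⇒ r3c1=6.
Step 6. [r6c4∈{6}] r6c4 has the single candidate 6, so r6c4=6.
Step 7. [r2c4∈{1}] r2c4 has the single candidate 1 ⇒ r2c4=1.
Step 8. [r5c5∈{5}] r5c5 is down to just 5, so r5c5=5.
Step 9. [r4c6∈{4}] nothing but 4 survives at r4c6, so r4c6=4.
Step 10. [r4c2∈{1}] r4c2's peers cover all but 1, so r4c2=1.
Step 11. [r4c4∈{3}] nothing but 3 survives at r4c4 ⇒ r4c4=3.
Step 12. [r1c4∈{5}] r1c4 has the single candidate 5 ⇒ r1c4=5.
Step 13. [r1c3∈{6}] r1c3's peers cover all but 6, so r1c3=6.
Step 14. [r2c5∈{2}] r2c5 has the single candidate 2. So r2c5=2.
Step 15. [r3c6∈{5}] only 5 remains possible at r3c6, so r3c6=5.

Answer: 1 2 6 5 4 3 / 4 5 3 1 2 6 / 6 3 4 2 1 5 / 5 1 2 3 6 4 / 3 6 1 4 5 2 / 2 4 5 6 3 1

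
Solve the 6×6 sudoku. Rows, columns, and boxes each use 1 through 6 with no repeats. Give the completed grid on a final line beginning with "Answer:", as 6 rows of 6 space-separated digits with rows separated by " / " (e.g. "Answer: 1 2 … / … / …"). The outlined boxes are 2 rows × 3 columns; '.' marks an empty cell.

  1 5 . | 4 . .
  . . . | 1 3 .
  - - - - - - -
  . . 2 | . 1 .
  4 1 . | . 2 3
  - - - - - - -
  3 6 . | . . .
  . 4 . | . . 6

Step 1. [r6c5∈{5}] r6c5 is down to just 5. So r6c5=5.
Step 2. [r3c1∈{5,6}] col 1 places 5 nowhere but r3c1 ⇒ r3c1=5.
Step 3. [r4c3∈{6}] r4c3 has the single candidate 6. So r4c3=6.
Step 4. [r5c6∈{1,2,4}] r5c6 is the only open cell in col 6 admitting 1, so r5c6=1.
Step 5. [r6c1∈{2}] r6c1 has the single candidate 2. So r6c1=2.
Step 6. [r1c6∈{2}] r1c6 has the single candidate 2. So r1c6=2.
Step 7. [r2c6∈{5}] r2c6's peers cover all but 5 ⇒ r2c6=5.
Step 8. [r6c4∈{3}] only 3 remains possible at r6c4, so r6c4=3.
Step 9. [r5c4∈{2}] nothing but 2 survives at r5c4 ⇒ r5c4=2.
Step 10. [r2c3∈{4}] nothing but 4 survives at r2c3, so r2c3=4.
Step 11. [r6c3∈{1}] only 1 remains possible at r6c3, so r6c3=1.
Step 12. [r2c2∈{2}] nothing but 2 survives at r2c2, so r2c2=2.
Step 13. [r5c5∈{4}] nothing but 4 survives at r5c5. So r5c5=4.
Step 14. [r3c2∈{3}] r3c2's peers cover all but 3. So r3c2=3.
Step 15. [r3c4∈{6}] r3c4 has the single candidate 6. So r3c4=6.
Step 16. [r3c6∈{4}] only 4 remains possible at r3c6, so r3c6=4.
Step 17. [r1c5∈{6}] r1c5 has the single candidate 6, so r1c5=6.
Step 18. [r5c3∈{5}] nothing but 5 survives at r5c3, so r5c3=5.
Step 19. [r1c3∈{3}] only 3 remains possible at r1c3 ⇒ r1c3=3.
Step 20. [r4c4∈{5}] r4c4 has the single candidate 5, so r4c4=5.
Step 21. [r2c1∈{6}] r2c1 has the single candidate 6. So r2c1=6.

Answer: 1 5 3 4 6 2 / 6 2 4 1 3 5 / 5 3 2 6 1 4 / 4 1 6 5 2 3 / 3 6 5 2 4 1 / 2 4 1 3 5 6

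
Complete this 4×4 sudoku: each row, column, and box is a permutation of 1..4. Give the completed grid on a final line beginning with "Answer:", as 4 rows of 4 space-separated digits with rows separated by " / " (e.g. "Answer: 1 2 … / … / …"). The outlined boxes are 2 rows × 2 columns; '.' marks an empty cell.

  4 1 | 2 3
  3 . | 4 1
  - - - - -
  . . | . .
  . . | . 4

Step 1. [r3c2∈{2,3,4}] r3c2 is the only open cell in row 3 admitting 4. So r3c2=4.
Step 2. [r4c2∈{2,3}] across col 2, 3 lands solely at r4c2, so r4c2=3.
Step 3. [r4c3∈{1}] r4c3 has the single candidate 1 ⇒ r4c3=1.
Step 4. [r4c1∈{2}] r4c1's peers cover all but 2 ⇒ r4c1=2.
Step 5. [r3c4∈{2}] r3c4 has the single candidate 2. So r3c4=2.
Step 6. [r3c1∈{1}] r3c1 is down to just 1. So r3c1=1.
Step 7. [r3c3∈{3}] r3c3 is down to just 3 ⇒ r3c3=3.
Step 8. [r2c2∈{2}] r2c2 is down to just 2 ⇒ r2c2=2.

Answer: 4 1 2 3 / 3 2 4 1 / 1 4 3 2 / 2 3 1 4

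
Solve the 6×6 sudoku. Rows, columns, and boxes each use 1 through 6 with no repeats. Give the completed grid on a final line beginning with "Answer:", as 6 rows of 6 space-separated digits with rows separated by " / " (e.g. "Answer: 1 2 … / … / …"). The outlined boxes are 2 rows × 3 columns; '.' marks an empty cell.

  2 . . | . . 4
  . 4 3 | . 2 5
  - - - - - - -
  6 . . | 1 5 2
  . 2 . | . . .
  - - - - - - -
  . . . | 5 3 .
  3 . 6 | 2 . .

Step 1. [r4c4∈{3,4,6}] r4c4 is the only open cell in col 4 admitting 4, so r4c4=4.
Step 2. [r5c2∈{1}] r5c2's peers cover all but 1. So r5c2=1.
Step 3. [r1c2∈{5,6}] col 2 places 6 nowhere but r1c2 ⇒ r1c2=6.
Step 4. [r1c5∈{1}] r1c5 has the single candidate 1, so r1c5=1.
Step 5. [r4c1∈{1,5}] col 1 places 5 nowhere but r4c1, so r4c1=5.
Step 6. [r5c1∈{4}] nothing but 4 survives at r5c1, so r5c1=4.
Step 7. [r4c6∈{3,6}] row 4 places 3 nowhere but r4c6 ⇒ r4c6=3.
Step 8. [r5c6∈{6}] nothing but 6 survives at r5c6 ⇒ r5c6=6.
Step 9. [r2c1∈{1}] r2c1's peers cover all but 1 ⇒ r2c1=1.
Step 10. [r5c3∈{2}] r5c3's peers cover all but 2, so r5c3=2.
Step 11. [r3c2∈{3}] nothing but 3 survives at r3c2 ⇒ r3c2=3.
Step 12. [r3c3∈{4}] only 4 remains possible at r3c3. So r3c3=4.
Step 13. [r1c4∈{3}] only 3 remains possible at r1c4, so r1c4=3.
Step 14. [r2c4∈{6}] r2c4's peers cover all but 6. So r2c4=6.
Step 15. [r6c6∈{1}] r6c6 has the single candidate 1. So r6c6=1.
Step 16. [r1c3∈{5}] only 5 remains possible at r1c3 ⇒ r1c3=5.
Step 17. [r6c5∈{4}] r6c5 has the single candidate 4. So r6c5=4.
Step 18. [r4c3∈{1}] r4c3 has the single candidate 1. So r4c3=1.
Step 19. [r4c5∈{6}] r4c5 has the single candidate 6. So r4c5=6.
Step 20. [r6c2∈{5}] r6c2's peers cover all but 5, so r6c2=5.

Answer: 2 6 5 3 1 4 / 1 4 3 6 2 5 / 6 3 4 1 5 2 / 5 2 1 4 6 3 / 4 1 2 5 3 6 / 3 5 6 2 4 1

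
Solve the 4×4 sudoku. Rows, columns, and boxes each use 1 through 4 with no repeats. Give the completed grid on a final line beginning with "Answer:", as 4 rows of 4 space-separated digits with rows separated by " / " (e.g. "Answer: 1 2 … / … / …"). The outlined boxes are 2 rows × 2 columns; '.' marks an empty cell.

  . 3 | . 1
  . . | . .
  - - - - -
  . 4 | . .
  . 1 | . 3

Step 1. [r2c2∈{2}] nothing but 2 survives at r2c2 ⇒ r2c2=2.
Step 2. [r3c4∈{2}] r3c4 has the single candidate 2, so r3c4=2.
Step 3. [r2c4∈{4}] r2c4 is down to just 4. So r2c4=4.
Step 4. [r2c3∈{3}] r2c3 is down to just 3, so r2c3=3.
Step 5. [r1c1∈{4}] nothing but 4 survives at r1c1, so r1c1=4.
Step 6. [r1c3∈{2}] only 2 remains possible at r1c3, so r1c3=2.
Step 7. [r4c1∈{2}] nothing but 2 survives at r4c1, so r4c1=2.
Step 8. [r4c3∈{4}] r4c3 has the single candidate 4. So r4c3=4.
Step 9. [r3c3∈{1}] only 1 remains possible at r3c3 ⇒ r3c3=1.
Step 10. [r3c1∈{3}] only 3 remains possible at r3c1 ⇒ r3c1=3.
Step 11. [r2c1∈{1}] nothing but 1 survives at r2c1, so r2c1=1.

Answer: 4 3 2 1 / 1 2 3 4 / 3 4 1 2 / 2 1 4 3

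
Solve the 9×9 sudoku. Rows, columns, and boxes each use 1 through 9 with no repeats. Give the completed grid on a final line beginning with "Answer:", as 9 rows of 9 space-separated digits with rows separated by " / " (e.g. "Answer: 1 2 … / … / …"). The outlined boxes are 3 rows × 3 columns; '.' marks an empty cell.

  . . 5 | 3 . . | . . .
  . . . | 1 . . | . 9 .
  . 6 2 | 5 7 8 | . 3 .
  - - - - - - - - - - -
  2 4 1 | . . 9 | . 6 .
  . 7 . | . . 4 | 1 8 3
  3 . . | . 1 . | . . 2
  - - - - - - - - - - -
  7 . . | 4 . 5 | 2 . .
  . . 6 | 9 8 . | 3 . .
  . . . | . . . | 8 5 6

Step 1. [r3c7∈{4}] r3c7's peers cover all but 4. So r3c7=4.
Step 2. [r9c6∈{1,2,3,7}] r9c6 is the only open cell in col 6 admitting 3. So r9c6=3.
Step 3. [r8c6∈{1,2,7}] across col 6, 1 lands solely at r8c6. So r8c6=1.
Step 4. [r5c3∈{9}] only 9 remains possible at r5c3, so r5c3=9.
Step 5. [r1c5∈{2,4,6,9}] across col 5, 9 lands solely at r1c5, so r1c5=9.
Step 6. [r1c1∈{1,4,8}] in row 1, 4 fits only at r1c1. So r1c1=4.
Step 7. [r6c6∈{6,7}] in col 6, 7 fits only at r6c6. So r6c6=7.
Step 8. [r2c3∈{3,7,8}] 7 has one home in col 3: r2c3 ⇒ r2c3=7.
Step 9. [r3c9∈{1}] only 1 remains possible at r3c9, so r3c9=1.
Step 10. [r9c5∈{2}] r9c5's peers cover all but 2. So r9c5=2.
Step 11. [r9c1∈{1,9}] across col 1, 1 lands solely at r9c1. So r9c1=1.
Step 12. [r2c1∈{8}] r2c1 has the single candidate 8. So r2c1=8.
Step 13. [r6c4∈{6,8}] across row 6, 6 lands solely at r6c4 ⇒ r6c4=6.
Step 14. [r1c8∈{2,7}] r1c8 is the only open cell in col 8 admitting 2, so r1c8=2.
Step 15. [r1c6∈{6}] r1c6 is down to just 6 ⇒ r1c6=6.
Step 16. [r8c8∈{4,7}] r8c8 is the only open cell in col 8 admitting 7 ⇒ r8c8=7.
Step 17. [r5c5∈{5}] r5c5 is down to just 5 ⇒ r5c5=5.
Step 18. [r6c2∈{5,8}] in box 4, 5 fits only at r6c2. So r6c2=5.
Step 19. [r7c2∈{3,8,9}] col 2 places 8 nowhere but r7c2 ⇒ r7c2=8.
Step 20. [r1c7∈{7}] only 7 remains possible at r1c7. So r1c7=7.
Step 21. [r2c9∈{5}] r2c9's peers cover all but 5. So r2c9=5.
Step 22. [r2c7∈{6}] only 6 remains possible at r2c7, so r2c7=6.
Step 23. [r5c4∈{2}] r5c4 is down to just 2. So r5c4=2.
Step 24. [r2c5∈{4}] only 4 remains possible at r2c5. So r2c5=4.
Step 25. [r8c2∈{2}] nothing but 2 survives at r8c2, so r8c2=2.
Step 26. [r3c1∈{9}] only 9 remains possible at r3c1. So r3c1=9.
Step 27. [r2c6∈{2}] r2c6 has the single candidate 2, so r2c6=2.
Step 28. [r4c5∈{3}] r4c5's peers cover all but 3 ⇒ r4c5=3.
Step 29. [r5c1∈{6}] r5c1 has the single candidate 6 ⇒ r5c1=6.
Step 30. [r7c9∈{9}] r7c9's peers cover all but 9, so r7c9=9.
Step 31. [r4c9∈{7}] r4c9 is down to just 7. So r4c9=7.
Step 32. [r6c7∈{9}] nothing but 9 survives at r6c7. So r6c7=9.
Step 33. [r8c9∈{4}] r8c9 is down to just 4, so r8c9=4.
Step 34. [r2c2∈{3}] only 3 remains possible at r2c2 ⇒ r2c2=3.
Step 35. [r4c4∈{8}] r4c4's peers cover all but 8. So r4c4=8.
Step 36. [r7c5∈{6}] only 6 remains possible at r7c5, so r7c5=6.
Step 37. [r1c9∈{8}] nothing but 8 survives at r1c9 ⇒ r1c9=8.
Step 38. [r4c7∈{5}] nothing but 5 survives at r4c7, so r4c7=5.
Step 39. [r6c3∈{8}] r6c3 is down to just 8, so r6c3=8.
Step 40. [r9c2∈{9}] nothing but 9 survives at r9c2. So r9c2=9.
Step 41. [r7c3∈{3}] r7c3 is down to just 3. So r7c3=3.
Step 42. [r1c2∈{1}] nothing but 1 survives at r1c2 ⇒ r1c2=1.
Step 43. [r8c1∈{5}] only 5 remains possible at r8c1, so r8c1=5.
Step 44. [r6c8∈{4}] only 4 remains possible at r6c8. So r6c8=4.
Step 45. [r7c8∈{1}] r7c8's peers cover all but 1. So r7c8=1.
Step 46. [r9c3∈{4}] r9c3 is down to just 4 ⇒ r9c3=4.
Step 47. [r9c4∈{7}] r9c4 has the single candidate 7, so r9c4=7.

Answer: 4 1 5 3 9 6 7 2 8 / 8 3 7 1 4 2 6 9 5 / 9 6 2 5 7 8 4 3 1 / 2 4 1 8 3 9 5 6 7 / 6 7 9 2 5 4 1 8 3 / 3 5 8 6 1 7 9 4 2 / 7 8 3 4 6 5 2 1 9 / 5 2 6 9 8 1 3 7 4 / 1 9 4 7 2 3 8 5 6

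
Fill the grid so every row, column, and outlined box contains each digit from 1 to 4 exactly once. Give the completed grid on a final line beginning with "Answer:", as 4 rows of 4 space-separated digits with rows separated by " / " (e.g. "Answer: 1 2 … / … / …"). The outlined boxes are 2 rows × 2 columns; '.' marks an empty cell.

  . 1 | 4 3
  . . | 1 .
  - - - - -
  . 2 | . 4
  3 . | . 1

Step 1. [r2c1∈{2,4}] across col 1, 4 lands solely at r2c1. So r2c1=4.
Step 2. [r2c4∈{2}] only 2 remains possible at r2c4. So r2c4=2.
Step 3. [r4c2∈{4}] r4c2 is down to just 4, so r4c2=4.
Step 4. [r3c1∈{1}] only 1 remains possible at r3c1, so r3c1=1.
Step 5. [r1c1∈{2}] r1c1 is down to just 2 ⇒ r1c1=2.
Step 6. [r2c2∈{3}] r2c2 is down to just 3 ⇒ r2c2=3.
Step 7. [r3c3∈{3}] r3c3 is down to just 3 ⇒ r3c3=3.
Step 8. [r4c3∈{2}] r4c3 has the single candidate 2. So r4c3=2.

Answer: 2 1 4 3 / 4 3 1 2 / 1 2 3 4 / 3 4 2 1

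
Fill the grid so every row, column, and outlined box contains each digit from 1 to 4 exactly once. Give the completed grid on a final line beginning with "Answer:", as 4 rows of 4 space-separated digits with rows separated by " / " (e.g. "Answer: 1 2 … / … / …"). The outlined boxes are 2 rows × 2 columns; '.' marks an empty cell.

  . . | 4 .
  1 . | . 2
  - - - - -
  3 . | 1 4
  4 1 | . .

Step 1. [r2c3∈{3}] r2c3 is down to just 3 ⇒ r2c3=3.
Step 2. [r1c1∈{2}] nothing but 2 survives at r1c1. So r1c1=2.
Step 3. [r2c2∈{4}] nothing but 4 survives at r2c2. So r2c2=4.
Step 4. [r4c4∈{3}] r4c4's peers cover all but 3. So r4c4=3.
Step 5. [r1c4∈{1}] only 1 remains possible at r1c4 ⇒ r1c4=1.
Step 6. [r1c2∈{3}] r1c2 has the single candidate 3, so r1c2=3.
Step 7. [r4c3∈{2}] r4c3 has the single candidate 2, so r4c3=2.
Step 8. [r3c2∈{2}] only 2 remains possible at r3c2, so r3c2=2.

Answer: 2 3 4 1 / 1 4 3 2 / 3 2 1 4 / 4 1 2 3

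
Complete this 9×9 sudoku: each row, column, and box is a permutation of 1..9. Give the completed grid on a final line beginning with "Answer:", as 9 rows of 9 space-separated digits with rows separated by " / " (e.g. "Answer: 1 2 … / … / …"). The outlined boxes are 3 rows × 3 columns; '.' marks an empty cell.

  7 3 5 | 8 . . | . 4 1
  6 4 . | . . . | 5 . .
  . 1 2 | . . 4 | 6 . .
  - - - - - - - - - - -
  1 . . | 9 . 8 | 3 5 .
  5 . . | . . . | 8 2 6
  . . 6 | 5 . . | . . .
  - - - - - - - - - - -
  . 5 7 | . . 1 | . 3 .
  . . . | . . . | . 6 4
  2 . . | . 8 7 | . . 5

Step 1. [r4c9∈{7}] r4c9 has the single candidate 7. So r4c9=7.
Step 2. [r5c6∈{3}] r5c6's peers cover all but 3. So r5c6=3.
Step 3. [r6c9∈{9}] nothing but 9 survives at r6c9, so r6c9=9.
Step 4. [r6c6∈{2}] r6c6's peers cover all but 2, so r6c6=2.
Step 5. [r2c6∈{9}] r2c6 is down to just 9. So r2c6=9.
Step 6. [r1c7∈{2,9}] r1c7 is the only open cell in row 1 admitting 9, so r1c7=9.
Step 7. [r2c9∈{2,3,8}] across box 3, 2 lands solely at r2c9. So r2c9=2.
Step 8. [r4c3∈{4}] r4c3 has the single candidate 4. So r4c3=4.
Step 9. [r9c4∈{3,4,6}] r9c4 is the only open cell in row 9 admitting 4. So r9c4=4.
Step 10. [r9c3∈{1,3,9}] row 9 places 3 nowhere but r9c3. So r9c3=3.
Step 11. [r3c9∈{3,8}] 3 has one home in col 9: r3c9. So r3c9=3.
Step 12. [r3c4∈{7}] only 7 remains possible at r3c4. So r3c4=7.
Step 13. [r8c3∈{1,8,9}] r8c3 is the only open cell in col 3 admitting 1, so r8c3=1.
Step 14. [r1c5∈{2,6}] r1c5 is the only open cell in row 1 admitting 2. So r1c5=2.
Step 15. [r5c4∈{1}] only 1 remains possible at r5c4. So r5c4=1.
Step 16. [r3c1∈{8,9}] r3c1 is the only open cell in row 3 admitting 9 ⇒ r3c1=9.
Step 17. [r8c1∈{8}] r8c1's peers cover all but 8, so r8c1=8.
Step 18. [r8c2∈{9}] only 9 remains possible at r8c2, so r8c2=9.
Step 19. [r6c8∈{1}] nothing but 1 survives at r6c8 ⇒ r6c8=1.
Step 20. [r7c4∈{2,6}] in col 4, 6 fits only at r7c4 ⇒ r7c4=6.
Step 21. [r5c5∈{4,7}] 4 has one home in row 5: r5c5. So r5c5=4.
Step 22. [r2c4∈{3}] r2c4 is down to just 3. So r2c4=3.
Step 23. [r7c7∈{2}] r7c7's peers cover all but 2. So r7c7=2.
Step 24. [r3c8∈{8}] only 8 remains possible at r3c8, so r3c8=8.
Step 25. [r6c5∈{7}] r6c5's peers cover all but 7. So r6c5=7.
Step 26. [r8c5∈{3,5}] 3 has one home in row 8: r8c5, so r8c5=3.
Step 27. [r2c3∈{8}] r2c3 has the single candidate 8, so r2c3=8.
Step 28. [r2c8∈{7}] only 7 remains possible at r2c8 ⇒ r2c8=7.
Step 29. [r1c6∈{6}] nothing but 6 survives at r1c6, so r1c6=6.
Step 30. [r6c7∈{4}] only 4 remains possible at r6c7 ⇒ r6c7=4.
Step 31. [r6c2∈{8}] r6c2 is down to just 8 ⇒ r6c2=8.
Step 32. [r8c4∈{2}] r8c4's peers cover all but 2, so r8c4=2.
Step 33. [r5c3∈{9}] r5c3 has the single candidate 9. So r5c3=9.
Step 34. [r7c9∈{8}] nothing but 8 survives at r7c9, so r7c9=8.
Step 35. [r8c6∈{5}] only 5 remains possible at r8c6. So r8c6=5.
Step 36. [r7c5∈{9}] r7c5's peers cover all but 9. So r7c5=9.
Step 37. [r4c2∈{2}] only 2 remains possible at r4c2 ⇒ r4c2=2.
Step 38. [r2c5∈{1}] r2c5's peers cover all but 1. So r2c5=1.
Step 39. [r9c2∈{6}] only 6 remains possible at r9c2, so r9c2=6.
Step 40. [r7c1∈{4}] nothing but 4 survives at r7c1 ⇒ r7c1=4.
Step 41. [r4c5∈{6}] r4c5's peers cover all but 6. So r4c5=6.
Step 42. [r5c2∈{7}] only 7 remains possible at r5c2 ⇒ r5c2=7.
Step 43. [r9c7∈{1}] nothing but 1 survives at r9c7, so r9c7=1.
Step 44. [r8c7∈{7}] r8c7 has the single candidate 7. So r8c7=7.
Step 45. [r6c1∈{3}] r6c1's peers cover all but 3 ⇒ r6c1=3.
Step 46. [r9c8∈{9}] only 9 remains possible at r9c8. So r9c8=9.
Step 47. [r3c5∈{5}] r3c5 is down to just 5, so r3c5=5.

Answer: 7 3 5 8 2 6 9 4 1 / 6 4 8 3 1 9 5 7 2 / 9 1 2 7 5 4 6 8 3 / 1 2 4 9 6 8 3 5 7 / 5 7 9 1 4 3 8 2 6 / 3 8 6 5 7 2 4 1 9 / 4 5 7 6 9 1 2 3 8 / 8 9 1 2 3 5 7 6 4 / 2 6 3 4 8 7 1 9 5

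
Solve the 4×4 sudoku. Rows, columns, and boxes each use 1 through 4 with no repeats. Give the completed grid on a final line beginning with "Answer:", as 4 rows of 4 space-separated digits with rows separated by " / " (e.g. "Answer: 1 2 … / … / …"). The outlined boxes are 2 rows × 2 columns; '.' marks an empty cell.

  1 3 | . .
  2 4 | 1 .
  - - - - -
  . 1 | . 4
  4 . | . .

Step 1. [r3c3∈{2,3}] across row 3, 2 lands solely at r3c3 ⇒ r3c3=2.
Step 2. [r2c4∈{3}] r2c4 is down to just 3, so r2c4=3.
Step 3. [r4c4∈{1}] r4c4 has the single candidate 1 ⇒ r4c4=1.
Step 4. [r3c1∈{3}] only 3 remains possible at r3c1, so r3c1=3.
Step 5. [r4c3∈{3}] nothing but 3 survives at r4c3, so r4c3=3.
Step 6. [r1c4∈{2}] r1c4 has the single candidate 2. So r1c4=2.
Step 7. [r1c3∈{4}] only 4 remains possible at r1c3. So r1c3=4.
Step 8. [r4c2∈{2}] nothing but 2 survives at r4c2 ⇒ r4c2=2.

Answer: 1 3 4 2 / 2 4 1 3 / 3 1 2 4 / 4 2 3 1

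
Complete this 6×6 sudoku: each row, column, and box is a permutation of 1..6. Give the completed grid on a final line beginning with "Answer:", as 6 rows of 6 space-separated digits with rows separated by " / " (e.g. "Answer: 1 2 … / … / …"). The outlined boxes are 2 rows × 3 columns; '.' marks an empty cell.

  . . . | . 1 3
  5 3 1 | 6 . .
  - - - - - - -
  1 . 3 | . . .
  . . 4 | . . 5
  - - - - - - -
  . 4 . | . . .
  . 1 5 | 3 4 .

Step 1. [r2c5∈{2}] r2c5 has the single candidate 2 ⇒ r2c5=2.
Step 2. [r3c5∈{6}] r3c5's peers cover all but 6, so r3c5=6.
Step 3. [r1c1∈{2,4,6}] in col 1, 4 fits only at r1c1 ⇒ r1c1=4.
Step 4. [r5c6∈{1,2,6}] 1 has one home in col 6: r5c6. So r5c6=1.
Step 5. [r5c1∈{2,3,6}] in row 5, 3 fits only at r5c1 ⇒ r5c1=3.
Step 6. [r5c3∈{2,6}] r5c3 is the only open cell in row 5 admitting 6. So r5c3=6.
Step 7. [r5c4∈{2,5}] in row 5, 2 fits only at r5c4. So r5c4=2.
Step 8. [r1c2∈{2,6}] r1c2 is the only open cell in row 1 admitting 6. So r1c2=6.
Step 9. [r4c2∈{2}] r4c2 is down to just 2 ⇒ r4c2=2.
Step 10. [r3c4∈{4}] r3c4's peers cover all but 4, so r3c4=4.
Step 11. [r6c6∈{6}] only 6 remains possible at r6c6. So r6c6=6.
Step 12. [r3c6∈{2}] r3c6's peers cover all but 2 ⇒ r3c6=2.
Step 13. [r4c1∈{6}] only 6 remains possible at r4c1 ⇒ r4c1=6.
Step 14. [r1c4∈{5}] r1c4 is down to just 5. So r1c4=5.
Step 15. [r6c1∈{2}] r6c1's peers cover all but 2 ⇒ r6c1=2.
Step 16. [r1c3∈{2}] r1c3's peers cover all but 2. So r1c3=2.
Step 17. [r4c5∈{3}] r4c5 is down to just 3, so r4c5=3.
Step 18. [r4c4∈{1}] nothing but 1 survives at r4c4. So r4c4=1.
Step 19. [r2c6∈{4}] r2c6's peers cover all but 4. So r2c6=4.
Step 20. [r3c2∈{5}] nothing but 5 survives at r3c2 ⇒ r3c2=5.
Step 21. [r5c5∈{5}] r5c5's peers cover all but 5, so r5c5=5.

Answer: 4 6 2 5 1 3 / 5 3 1 6 2 4 / 1 5 3 4 6 2 / 6 2 4 1 3 5 / 3 4 6 2 5 1 / 2 1 5 3 4 6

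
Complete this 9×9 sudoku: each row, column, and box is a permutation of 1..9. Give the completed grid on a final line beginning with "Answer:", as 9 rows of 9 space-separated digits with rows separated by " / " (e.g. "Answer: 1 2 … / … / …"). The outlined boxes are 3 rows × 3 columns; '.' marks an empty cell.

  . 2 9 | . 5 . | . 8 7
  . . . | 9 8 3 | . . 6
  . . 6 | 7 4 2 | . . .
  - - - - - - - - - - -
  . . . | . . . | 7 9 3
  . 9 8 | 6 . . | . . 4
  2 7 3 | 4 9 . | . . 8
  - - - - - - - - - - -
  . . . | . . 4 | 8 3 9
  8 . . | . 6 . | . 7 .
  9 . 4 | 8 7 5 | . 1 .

Step 1. [r3c8∈{5}] r3c8 is down to just 5, so r3c8=5.
Step 2. [r6c6∈{1}] r6c6 is down to just 1, so r6c6=1.
Step 3. [r5c7∈{1,2,5}] in box 6, 1 fits only at r5c7, so r5c7=1.
Step 4. [r7c5∈{1,2}] across col 5, 1 lands solely at r7c5 ⇒ r7c5=1.
Step 5. [r5c1∈{5}] r5c1's peers cover all but 5. So r5c1=5.
Step 6. [r2c8∈{2,4}] col 8 places 4 nowhere but r2c8. So r2c8=4.
Step 7. [r8c9∈{2,5}] across col 9, 5 lands solely at r8c9 ⇒ r8c9=5.
Step 8. [r4c3∈{1}] nothing but 1 survives at r4c3. So r4c3=1.
Step 9. [r9c2∈{3,6}] r9c2 is the only open cell in row 9 admitting 3. So r9c2=3.
Step 10. [r7c4∈{2}] nothing but 2 survives at r7c4, so r7c4=2.
Step 11. [r1c1∈{1,3,4}] row 1 places 4 nowhere but r1c1. So r1c1=4.
Step 12. [r3c9∈{1}] r3c9's peers cover all but 1 ⇒ r3c9=1.
Step 13. [r4c1∈{6}] r4c1 is down to just 6. So r4c1=6.
Step 14. [r9c7∈{2,6}] 6 has one home in row 9: r9c7, so r9c7=6.
Step 15. [r2c1∈{1,7}] r2c1 is the only open cell in col 1 admitting 1, so r2c1=1.
Step 16. [r2c2∈{5}] only 5 remains possible at r2c2 ⇒ r2c2=5.
Step 17. [r8c7∈{2,4}] 4 has one home in row 8: r8c7, so r8c7=4.
Step 18. [r5c8∈{2}] r5c8 has the single candidate 2, so r5c8=2.
Step 19. [r1c7∈{3}] nothing but 3 survives at r1c7. So r1c7=3.
Step 20. [r2c3∈{7}] r2c3 has the single candidate 7. So r2c3=7.
Step 21. [r1c6∈{6}] r1c6's peers cover all but 6. So r1c6=6.
Step 22. [r4c4∈{5}] nothing but 5 survives at r4c4, so r4c4=5.
Step 23. [r2c7∈{2}] r2c7 is down to just 2, so r2c7=2.
Step 24. [r8c2∈{1}] nothing but 1 survives at r8c2, so r8c2=1.
Step 25. [r1c4∈{1}] r1c4's peers cover all but 1. So r1c4=1.
Step 26. [r7c1∈{7}] r7c1 has the single candidate 7 ⇒ r7c1=7.
Step 27. [r3c2∈{8}] r3c2's peers cover all but 8, so r3c2=8.
Step 28. [r8c3∈{2}] nothing but 2 survives at r8c3 ⇒ r8c3=2.
Step 29. [r8c6∈{9}] r8c6 has the single candidate 9. So r8c6=9.
Step 30. [r6c8∈{6}] r6c8 has the single candidate 6. So r6c8=6.
Step 31. [r4c5∈{2}] r4c5's peers cover all but 2 ⇒ r4c5=2.
Step 32. [r6c7∈{5}] r6c7's peers cover all but 5, so r6c7=5.
Step 33. [r8c4∈{3}] nothing but 3 survives at r8c4, so r8c4=3.
Step 34. [r3c1∈{3}] r3c1 is down to just 3 ⇒ r3c1=3.
Step 35. [r5c6∈{7}] r5c6 is down to just 7 ⇒ r5c6=7.
Step 36. [r4c6∈{8}] r4c6 has the single candidate 8. So r4c6=8.
Step 37. [r9c9∈{2}] nothing but 2 survives at r9c9, so r9c9=2.
Step 38. [r5c5∈{3}] r5c5 is down to just 3 ⇒ r5c5=3.
Step 39. [r3c7∈{9}] r3c7 is down to just 9. So r3c7=9.
Step 40. [r7c3∈{5}] nothing but 5 survives at r7c3 ⇒ r7c3=5.
Step 41. [r7c2∈{6}] only 6 remains possible at r7c2, so r7c2=6.
Step 42. [r4c2∈{4}] r4c2 has the single candidate 4 ⇒ r4c2=4.

Answer: 4 2 9 1 5 6 3 8 7 / 1 5 7 9 8 3 2 4 6 / 3 8 6 7 4 2 9 5 1 / 6 4 1 5 2 8 7 9 3 / 5 9 8 6 3 7 1 2 4 / 2 7 3 4 9 1 5 6 8 / 7 6 5 2 1 4 8 3 9 / 8 1 2 3 6 9 4 7 5 / 9 3 4 8 7 5 6 1 2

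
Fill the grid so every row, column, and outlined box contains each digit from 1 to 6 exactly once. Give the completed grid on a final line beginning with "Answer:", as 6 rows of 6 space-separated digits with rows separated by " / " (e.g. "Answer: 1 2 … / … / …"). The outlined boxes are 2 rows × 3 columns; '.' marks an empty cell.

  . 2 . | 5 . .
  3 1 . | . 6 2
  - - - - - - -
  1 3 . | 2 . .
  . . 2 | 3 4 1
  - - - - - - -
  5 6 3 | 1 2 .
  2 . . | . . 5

Step 1. [r3c3∈{4,5,6}] in row 3, 4 fits only at r3c3 ⇒ r3c3=4.
Step 2. [r1c6∈{3,4}] in col 6, 3 fits only at r1c6. So r1c6=3.
Step 3. [r5c6∈{4}] only 4 remains possible at r5c6 ⇒ r5c6=4.
Step 4. [r1c3∈{6}] r1c3's peers cover all but 6, so r1c3=6.
Step 5. [r2c3∈{5}] only 5 remains possible at r2c3. So r2c3=5.
Step 6. [r6c2∈{4}] nothing but 4 survives at r6c2. So r6c2=4.
Step 7. [r1c1∈{4}] r1c1's peers cover all but 4 ⇒ r1c1=4.
Step 8. [r6c5∈{3}] nothing but 3 survives at r6c5 ⇒ r6c5=3.
Step 9. [r1c5∈{1}] r1c5 has the single candidate 1 ⇒ r1c5=1.
Step 10. [r6c3∈{1}] only 1 remains possible at r6c3. So r6c3=1.
Step 11. [r3c6∈{6}] r3c6's peers cover all but 6. So r3c6=6.
Step 12. [r4c1∈{6}] r4c1 is down to just 6 ⇒ r4c1=6.
Step 13. [r6c4∈{6}] r6c4 is down to just 6, so r6c4=6.
Step 14. [r4c2∈{5}] nothing but 5 survives at r4c2, so r4c2=5.
Step 15. [r2c4∈{4}] r2c4 has the single candidate 4, so r2c4=4.
Step 16. [r3c5∈{5}] r3c5 is down to just 5, so r3c5=5.

Answer: 4 2 6 5 1 3 / 3 1 5 4 6 2 / 1 3 4 2 5 6 / 6 5 2 3 4 1 / 5 6 3 1 2 4 / 2 4 1 6 3 5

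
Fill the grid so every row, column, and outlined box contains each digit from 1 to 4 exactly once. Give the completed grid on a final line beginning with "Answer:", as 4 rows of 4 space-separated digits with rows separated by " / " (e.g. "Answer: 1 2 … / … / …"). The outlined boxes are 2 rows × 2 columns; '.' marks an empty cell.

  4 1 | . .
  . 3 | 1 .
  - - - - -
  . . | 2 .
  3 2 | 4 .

Step 1. [r3c4∈{1,3}] 3 has one home in row 3: r3c4. So r3c4=3.
Step 2. [r2c4∈{2,4}] 4 has one home in row 2: r2c4 ⇒ r2c4=4.
Step 3. [r3c2∈{4}] r3c2 has the single candidate 4, so r3c2=4.
Step 4. [r1c3∈{3}] r1c3's peers cover all but 3. So r1c3=3.
Step 5. [r3c1∈{1}] only 1 remains possible at r3c1. So r3c1=1.
Step 6. [r4c4∈{1}] only 1 remains possible at r4c4, so r4c4=1.
Step 7. [r2c1∈{2}] r2c1 has the single candidate 2 ⇒ r2c1=2.
Step 8. [r1c4∈{2}] r1c4's peers cover all but 2 ⇒ r1c4=2.

Answer: 4 1 3 2 / 2 3 1 4 / 1 4 2 3 / 3 2 4 1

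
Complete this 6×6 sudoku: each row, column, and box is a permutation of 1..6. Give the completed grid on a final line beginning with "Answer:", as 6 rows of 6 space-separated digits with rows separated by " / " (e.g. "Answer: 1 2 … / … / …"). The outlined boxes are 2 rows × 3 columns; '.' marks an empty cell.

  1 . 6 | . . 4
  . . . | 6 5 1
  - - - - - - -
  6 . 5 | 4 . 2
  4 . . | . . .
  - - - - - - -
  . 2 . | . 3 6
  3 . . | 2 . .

Step 1. [r3c2∈{1,3}] in row 3, 3 fits only at r3c2. So r3c2=3.
Step 2. [r5c3∈{1,4}] row 5 places 4 nowhere but r5c3 ⇒ r5c3=4.
Step 3. [r4c2∈{1}] r4c2 is down to just 1 ⇒ r4c2=1.
Step 4. [r6c6∈{5}] r6c6 has the single candidate 5, so r6c6=5.
Step 5. [r1c4∈{3}] nothing but 3 survives at r1c4, so r1c4=3.
Step 6. [r2c1∈{2}] r2c1 is down to just 2. So r2c1=2.
Step 7. [r6c5∈{1,4}] in row 6, 4 fits only at r6c5 ⇒ r6c5=4.
Step 8. [r4c3∈{2}] nothing but 2 survives at r4c3, so r4c3=2.
Step 9. [r4c6∈{3}] r4c6 has the single candidate 3, so r4c6=3.
Step 10. [r1c2∈{5}] r1c2's peers cover all but 5. So r1c2=5.
Step 11. [r4c4∈{5}] r4c4 is down to just 5. So r4c4=5.
Step 12. [r3c5∈{1}] nothing but 1 survives at r3c5 ⇒ r3c5=1.
Step 13. [r6c3∈{1}] nothing but 1 survives at r6c3 ⇒ r6c3=1.
Step 14. [r2c3∈{3}] r2c3 has the single candidate 3, so r2c3=3.
Step 15. [r5c1∈{5}] only 5 remains possible at r5c1 ⇒ r5c1=5.
Step 16. [r1c5∈{2}] only 2 remains possible at r1c5. So r1c5=2.
Step 17. [r4c5∈{6}] r4c5 has the single candidate 6, so r4c5=6.
Step 18. [r6c2∈{6}] r6c2 is down to just 6 ⇒ r6c2=6.
Step 19. [r2c2∈{4}] r2c2 is down to just 4. So r2c2=4.
Step 20. [r5c4∈{1}] r5c4 has the single candidate 1 ⇒ r5c4=1.

Answer: 1 5 6 3 2 4 / 2 4 3 6 5 1 / 6 3 5 4 1 2 / 4 1 2 5 6 3 / 5 2 4 1 3 6 / 3 6 1 2 4 5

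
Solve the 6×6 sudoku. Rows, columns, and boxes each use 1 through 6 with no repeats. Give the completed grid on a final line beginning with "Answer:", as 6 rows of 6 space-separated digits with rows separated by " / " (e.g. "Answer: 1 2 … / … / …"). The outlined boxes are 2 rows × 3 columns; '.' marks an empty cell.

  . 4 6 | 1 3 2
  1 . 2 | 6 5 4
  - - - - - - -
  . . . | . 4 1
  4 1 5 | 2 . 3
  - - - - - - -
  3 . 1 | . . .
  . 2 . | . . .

Step 1. [r5c2∈{5,6}] 5 has one home in col 2: r5c2 ⇒ r5c2=5.
Step 2. [r6c1∈{6}] only 6 remains possible at r6c1 ⇒ r6c1=6.
Step 3. [r6c4∈{3,4,5}] across row 6, 3 lands solely at r6c4 ⇒ r6c4=3.
Step 4. [r2c2∈{3}] only 3 remains possible at r2c2. So r2c2=3.
Step 5. [r4c5∈{6}] r4c5's peers cover all but 6, so r4c5=6.
Step 6. [r5c6∈{6}] nothing but 6 survives at r5c6. So r5c6=6.
Step 7. [r3c2∈{6}] only 6 remains possible at r3c2. So r3c2=6.
Step 8. [r3c4∈{5}] only 5 remains possible at r3c4, so r3c4=5.
Step 9. [r1c1∈{5}] nothing but 5 survives at r1c1 ⇒ r1c1=5.
Step 10. [r3c1∈{2}] only 2 remains possible at r3c1. So r3c1=2.
Step 11. [r6c5∈{1}] r6c5's peers cover all but 1. So r6c5=1.
Step 12. [r6c6∈{5}] r6c6 is down to just 5, so r6c6=5.
Step 13. [r5c4∈{4}] nothing but 4 survives at r5c4 ⇒ r5c4=4.
Step 14. [r5c5∈{2}] nothing but 2 survives at r5c5. So r5c5=2.
Step 15. [r3c3∈{3}] r3c3's peers cover all but 3, so r3c3=3.
Step 16. [r6c3∈{4}] nothing but 4 survives at r6c3, so r6c3=4.

Answer: 5 4 6 1 3 2 / 1 3 2 6 5 4 / 2 6 3 5 4 1 / 4 1 5 2 6 3 / 3 5 1 4 2 6 / 6 2 4 3 1 5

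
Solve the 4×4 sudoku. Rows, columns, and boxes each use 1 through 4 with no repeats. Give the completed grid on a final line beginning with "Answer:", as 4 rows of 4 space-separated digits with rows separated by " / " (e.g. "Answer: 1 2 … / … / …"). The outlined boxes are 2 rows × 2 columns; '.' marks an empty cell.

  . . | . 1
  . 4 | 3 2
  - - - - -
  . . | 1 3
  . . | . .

Step 1. [r3c2∈{2}] r3c2 has the single candidate 2, so r3c2=2.
Step 2. [r4c4∈{4}] only 4 remains possible at r4c4 ⇒ r4c4=4.
Step 3. [r4c2∈{1,3}] col 2 places 1 nowhere but r4c2, so r4c2=1.
Step 4. [r1c1∈{2,3}] in row 1, 2 fits only at r1c1 ⇒ r1c1=2.
Step 5. [r1c2∈{3}] only 3 remains possible at r1c2. So r1c2=3.
Step 6. [r4c3∈{2}] r4c3's peers cover all but 2. So r4c3=2.
Step 7. [r4c1∈{3}] r4c1 is down to just 3, so r4c1=3.
Step 8. [r1c3∈{4}] r1c3 is down to just 4, so r1c3=4.
Step 9. [r3c1∈{4}] only 4 remains possible at r3c1. So r3c1=4.
Step 10. [r2c1∈{1}] r2c1 is down to just 1. So r2c1=1.

Answer: 2 3 4 1 / 1 4 3 2 / 4 2 1 3 / 3 1 2 4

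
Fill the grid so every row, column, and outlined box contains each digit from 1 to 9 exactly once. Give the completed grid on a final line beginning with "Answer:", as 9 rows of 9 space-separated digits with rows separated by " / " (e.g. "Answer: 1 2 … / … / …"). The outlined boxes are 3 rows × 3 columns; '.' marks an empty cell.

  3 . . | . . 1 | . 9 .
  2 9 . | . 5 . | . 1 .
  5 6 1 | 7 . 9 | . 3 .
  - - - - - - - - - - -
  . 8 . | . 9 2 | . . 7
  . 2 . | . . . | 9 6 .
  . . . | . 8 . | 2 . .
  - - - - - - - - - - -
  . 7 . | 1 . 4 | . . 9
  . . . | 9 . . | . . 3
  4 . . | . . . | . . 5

Step 1. [r7c3∈{2,3,5,6,8}] row 7 places 5 nowhere but r7c3, so r7c3=5.
Step 2. [r1c2∈{4}] r1c2 has the single candidate 4 ⇒ r1c2=4.
Step 3. [r7c5∈{2,3,6}] in row 7, 3 fits only at r7c5. So r7c5=3.
Step 4. [r5c9∈{1,4,8}] in row 5, 8 fits only at r5c9. So r5c9=8.
Step 5. [r3c7∈{4,8}] in row 3, 8 fits only at r3c7 ⇒ r3c7=8.
Step 6. [r7c7∈{6}] r7c7 has the single candidate 6. So r7c7=6.
Step 7. [r9c3∈{2,3,6,8,9}] in row 9, 9 fits only at r9c3 ⇒ r9c3=9.
Step 8. [r8c6∈{5,6,7,8}] across row 8, 5 lands solely at r8c6 ⇒ r8c6=5.
Step 9. [r4c7∈{1,3,4,5}] r4c7 is the only open cell in col 7 admitting 3, so r4c7=3.
Step 10. [r4c1∈{1,6}] r4c1 is the only open cell in row 4 admitting 1, so r4c1=1.
Step 11. [r5c1∈{7}] r5c1's peers cover all but 7. So r5c1=7.
Step 12. [r5c6∈{3}] only 3 remains possible at r5c6, so r5c6=3.
Step 13. [r5c3∈{4}] r5c3 is down to just 4 ⇒ r5c3=4.
Step 14. [r4c3∈{6}] r4c3 is down to just 6 ⇒ r4c3=6.
Step 15. [r3c5∈{2,4}] r3c5 is the only open cell in col 5 admitting 4. So r3c5=4.
Step 16. [r6c2∈{3,5}] 5 has one home in col 2: r6c2. So r6c2=5.
Step 17. [r6c8∈{4}] r6c8's peers cover all but 4 ⇒ r6c8=4.
Step 18. [r6c4∈{6}] nothing but 6 survives at r6c4 ⇒ r6c4=6.
Step 19. [r8c3∈{2,8}] r8c3 is the only open cell in col 3 admitting 2, so r8c3=2.
Step 20. [r8c7∈{1,4,7}] 4 has one home in row 8: r8c7 ⇒ r8c7=4.
Step 21. [r2c7∈{7}] r2c7's peers cover all but 7, so r2c7=7.
Step 22. [r2c3∈{8}] only 8 remains possible at r2c3 ⇒ r2c3=8.
Step 23. [r9c6∈{6,7,8}] r9c6 is the only open cell in col 6 admitting 8 ⇒ r9c6=8.
Step 24. [r9c5∈{2,6,7}] r9c5 is the only open cell in row 9 admitting 6, so r9c5=6.
Step 25. [r7c8∈{2,8}] row 7 places 2 nowhere but r7c8. So r7c8=2.
Step 26. [r1c5∈{2}] nothing but 2 survives at r1c5. So r1c5=2.
Step 27. [r8c8∈{7,8}] in col 8, 8 fits only at r8c8. So r8c8=8.
Step 28. [r4c8∈{5}] r4c8 has the single candidate 5, so r4c8=5.
Step 29. [r9c2∈{1,3}] across row 9, 3 lands solely at r9c2 ⇒ r9c2=3.
Step 30. [r2c9∈{4,6}] in row 2, 4 fits only at r2c9, so r2c9=4.
Step 31. [r6c9∈{1}] nothing but 1 survives at r6c9. So r6c9=1.
Step 32. [r8c5∈{7}] r8c5 has the single candidate 7 ⇒ r8c5=7.
Step 33. [r1c9∈{6}] r1c9's peers cover all but 6 ⇒ r1c9=6.
Step 34. [r6c1∈{9}] only 9 remains possible at r6c1, so r6c1=9.
Step 35. [r5c5∈{1}] r5c5's peers cover all but 1, so r5c5=1.
Step 36. [r8c2∈{1}] nothing but 1 survives at r8c2, so r8c2=1.
Step 37. [r9c7∈{1}] nothing but 1 survives at r9c7, so r9c7=1.
Step 38. [r1c4∈{8}] r1c4 has the single candidate 8, so r1c4=8.
Step 39. [r8c1∈{6}] nothing but 6 survives at r8c1, so r8c1=6.
Step 40. [r5c4∈{5}] r5c4's peers cover all but 5, so r5c4=5.
Step 41. [r7c1∈{8}] r7c1 is down to just 8 ⇒ r7c1=8.
Step 42. [r3c9∈{2}] r3c9's peers cover all but 2 ⇒ r3c9=2.
Step 43. [r6c6∈{7}] only 7 remains possible at r6c6, so r6c6=7.
Step 44. [r2c6∈{6}] r2c6 has the single candidate 6. So r2c6=6.
Step 45. [r9c8∈{7}] only 7 remains possible at r9c8, so r9c8=7.
Step 46. [r6c3∈{3}] r6c3's peers cover all but 3 ⇒ r6c3=3.
Step 47. [r2c4∈{3}] r2c4 is down to just 3. So r2c4=3.
Step 48. [r9c4∈{2}] only 2 remains possible at r9c4, so r9c4=2.
Step 49. [r1c3∈{7}] only 7 remains possible at r1c3, so r1c3=7.
Step 50. [r1c7∈{5}] r1c7 is down to just 5, so r1c7=5.
Step 51. [r4c4∈{4}] r4c4 is down to just 4, so r4c4=4.

Answer: 3 4 7 8 2 1 5 9 6 / 2 9 8 3 5 6 7 1 4 / 5 6 1 7 4 9 8 3 2 / 1 8 6 4 9 2 3 5 7 / 7 2 4 5 1 3 9 6 8 / 9 5 3 6 8 7 2 4 1 / 8 7 5 1 3 4 6 2 9 / 6 1 2 9 7 5 4 8 3 / 4 3 9 2 6 8 1 7 5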